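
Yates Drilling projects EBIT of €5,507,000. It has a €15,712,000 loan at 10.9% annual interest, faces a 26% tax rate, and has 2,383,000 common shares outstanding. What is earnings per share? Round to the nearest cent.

€1.18

Pre-tax income = €5,507,000 − €1,712,608.00 = €3,794,392.00.
After tax at 26%: net income = €3,794,392.00 × 0.74 = €2,807,850.08.
Per share: €2,807,850.08 / 2,383,000 shares = €1.18.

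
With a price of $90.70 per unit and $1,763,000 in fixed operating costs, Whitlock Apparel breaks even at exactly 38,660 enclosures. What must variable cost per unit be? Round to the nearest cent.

$45.10

Contribution per unit must be FC / Q = $1,763,000 / 38,660 = $45.6027.
Variable cost per unit = $90.70 − $45.6027 = $45.10.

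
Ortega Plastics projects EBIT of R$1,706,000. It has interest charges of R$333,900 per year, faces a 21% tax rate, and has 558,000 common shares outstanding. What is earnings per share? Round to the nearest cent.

R$1.94

Interest = R$333,900.00, so EBT = R$1,706,000 − R$333,900.00 = R$1,372,100.00.
After tax at 21%: net income = R$1,372,100.00 × 0.79 = R$1,083,959.00.
Per share: R$1,083,959.00 / 558,000 shares = R$1.94.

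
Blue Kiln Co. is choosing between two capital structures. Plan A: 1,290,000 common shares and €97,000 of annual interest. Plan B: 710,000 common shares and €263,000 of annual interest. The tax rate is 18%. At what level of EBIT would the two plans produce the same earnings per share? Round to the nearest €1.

Set EPS_A = EPS_B: (EBIT − €97,000)(1 − 0.18) ÷ 1,290,000 = (EBIT − €263,000)(1 − 0.18) ÷ 710,000.
The (1 − t) factor cancels: (EBIT − 97,000) × 710,000 = (EBIT − 263,000) × 1,290,000.
Solving, EBIT = (263,000·1,290,000 − 97,000·710,000) / (1,290,000 − 710,000) = 270,400,000,000 / 580,000 = 466,206.90.

€466,207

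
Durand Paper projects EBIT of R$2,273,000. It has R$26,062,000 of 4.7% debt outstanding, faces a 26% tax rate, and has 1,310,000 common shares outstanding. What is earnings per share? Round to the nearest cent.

R$0.59

Interest = R$1,224,914.00, so EBT = R$2,273,000 − R$1,224,914.00 = R$1,048,086.00.
After tax at 26%: net income = R$1,048,086.00 × 0.74 = R$775,583.64.
Per share: R$775,583.64 / 1,310,000 shares = R$0.59.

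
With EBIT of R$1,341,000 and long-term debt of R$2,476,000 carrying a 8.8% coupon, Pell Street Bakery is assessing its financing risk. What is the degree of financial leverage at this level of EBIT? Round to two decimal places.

Annual interest charges come to R$217,888.00.
DFL = EBIT ÷ (EBIT − I) = R$1,341,000 ÷ (R$1,341,000 − R$217,888.00) = R$1,341,000 ÷ R$1,123,112.00 = 1.1940.

1.19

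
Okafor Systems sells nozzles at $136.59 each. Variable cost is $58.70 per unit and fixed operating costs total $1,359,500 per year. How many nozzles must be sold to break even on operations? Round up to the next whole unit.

17,455 nozzles

Unit CM = price − variable cost = $136.59 − $58.70 = $77.89.
Break-even Q = $1,359,500 / $77.89 = 17,454.10 → 17,455 nozzles.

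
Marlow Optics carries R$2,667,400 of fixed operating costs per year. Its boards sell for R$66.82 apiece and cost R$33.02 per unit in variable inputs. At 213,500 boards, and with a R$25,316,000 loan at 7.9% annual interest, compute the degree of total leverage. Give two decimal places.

Total contribution margin = 213,500 × R$33.80 = R$7,216,300.00.
Subtracting fixed costs: EBIT = R$7,216,300.00 − R$2,667,400 = R$4,548,900.00. Interest = R$1,999,964.00, so EBIT − I = R$2,548,936.00.
DCL = contribution ÷ (EBIT − I) = R$7,216,300.00 ÷ R$2,548,936.00 = 2.8311.

2.83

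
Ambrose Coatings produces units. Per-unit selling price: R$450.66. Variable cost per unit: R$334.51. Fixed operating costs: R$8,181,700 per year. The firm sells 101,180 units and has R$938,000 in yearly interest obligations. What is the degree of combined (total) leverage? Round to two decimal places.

4.46

Total contribution margin = 101,180 × R$116.15 = R$11,752,057.00.
EBIT = R$11,752,057.00 − R$8,181,700 = R$3,570,357.00. Interest = R$938,000.00.
DOL = R$11,752,057.00 ÷ R$3,570,357.00 = 3.2916; DFL = R$3,570,357.00 ÷ R$2,632,357.00 = 1.3563.
Combined leverage = 3.2916 × 1.3563 = 4.4644.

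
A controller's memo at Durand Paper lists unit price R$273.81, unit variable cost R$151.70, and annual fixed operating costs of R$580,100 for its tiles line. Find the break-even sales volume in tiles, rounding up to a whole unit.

4,751 tiles

Unit CM = price − variable cost = R$273.81 − R$151.70 = R$122.11.
Units to break even: R$580,100 ÷ R$122.11 = 4,750.63, rounded up to 4,751.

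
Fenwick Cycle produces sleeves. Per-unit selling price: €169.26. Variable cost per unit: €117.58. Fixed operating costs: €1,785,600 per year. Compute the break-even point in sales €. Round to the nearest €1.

Contribution margin per unit = €169.26 − €117.58 = €51.68, a CM ratio of €51.68 ÷ €169.26 = 0.3053.
Break-even revenue = fixed costs × price ÷ CM = €1,785,600 × €169.26 ÷ €51.68 = €5,848,116.

€5,848,116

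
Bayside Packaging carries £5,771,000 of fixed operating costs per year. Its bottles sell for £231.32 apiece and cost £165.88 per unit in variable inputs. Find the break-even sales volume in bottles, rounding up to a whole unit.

Contribution margin per unit = £231.32 − £165.88 = £65.44.
Break-even volume = fixed costs ÷ CM per unit = £5,771,000 ÷ £65.44 = 88,187.65, so 88,188 bottles.

88,188 bottles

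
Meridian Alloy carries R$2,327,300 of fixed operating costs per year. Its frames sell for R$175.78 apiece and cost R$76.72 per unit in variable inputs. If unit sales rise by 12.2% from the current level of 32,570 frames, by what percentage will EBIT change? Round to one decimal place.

Total contribution margin = 32,570 × R$99.06 = R$3,226,384.20.
Operating income = contribution − fixed costs = R$3,226,384.20 − R$2,327,300 = R$899,084.20.
Degree of operating leverage = R$3,226,384.20 / R$899,084.20 = 3.5885.
Operating income changes by 3.5885 × +12.2% = +43.8%.

+43.8%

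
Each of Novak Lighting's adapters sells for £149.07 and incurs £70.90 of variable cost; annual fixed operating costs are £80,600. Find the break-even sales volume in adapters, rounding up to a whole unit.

1,032 adapters

Contribution margin per unit = £149.07 − £70.90 = £78.17.
Break-even volume = fixed costs ÷ CM per unit = £80,600 ÷ £78.17 = 1,031.09, so 1,032 adapters.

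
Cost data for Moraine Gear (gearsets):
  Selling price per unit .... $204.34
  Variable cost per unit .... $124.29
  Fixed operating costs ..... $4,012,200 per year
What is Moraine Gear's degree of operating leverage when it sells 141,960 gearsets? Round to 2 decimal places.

Contribution at this volume is 141,960 × $80.05 = $11,363,898.00.
EBIT = $11,363,898.00 − $4,012,200 = $7,351,698.00.
So DOL = total CM / EBIT = $11,363,898.00 / $7,351,698.00 = 1.5458.

1.55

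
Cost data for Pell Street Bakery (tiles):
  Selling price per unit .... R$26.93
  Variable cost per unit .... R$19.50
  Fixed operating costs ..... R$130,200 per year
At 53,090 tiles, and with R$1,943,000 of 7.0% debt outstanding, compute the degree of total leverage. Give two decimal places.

3.08

Total contribution margin = 53,090 × R$7.43 = R$394,458.70.
Subtracting fixed costs: EBIT = R$394,458.70 − R$130,200 = R$264,258.70. Interest = R$136,010.00, so EBIT − I = R$128,248.70.
Degree of total leverage = total CM / (EBIT − interest) = R$394,458.70 / R$128,248.70 = 3.0757.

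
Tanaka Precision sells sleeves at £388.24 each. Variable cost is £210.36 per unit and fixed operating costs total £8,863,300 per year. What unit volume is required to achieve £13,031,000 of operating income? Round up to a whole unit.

123,085 sleeves

Contribution margin per unit = £388.24 − £210.36 = £177.88.
Units = (FC + target) / CM = (£8,863,300 + £13,031,000) / £177.88 = 123,084.66, so 123,085 sleeves.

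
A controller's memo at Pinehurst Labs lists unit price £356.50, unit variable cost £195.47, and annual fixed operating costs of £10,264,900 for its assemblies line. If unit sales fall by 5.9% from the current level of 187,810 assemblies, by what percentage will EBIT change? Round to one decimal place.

-8.9%

At 187,810 units, contribution = 187,810 × £161.03 = £30,243,044.30.
Subtracting fixed costs: EBIT = £30,243,044.30 − £10,264,900 = £19,978,144.30.
So DOL = total CM / EBIT = £30,243,044.30 / £19,978,144.30 = 1.5138.
%ΔEBIT = DOL × %ΔSales = 1.5138 × -5.9% = -8.9%.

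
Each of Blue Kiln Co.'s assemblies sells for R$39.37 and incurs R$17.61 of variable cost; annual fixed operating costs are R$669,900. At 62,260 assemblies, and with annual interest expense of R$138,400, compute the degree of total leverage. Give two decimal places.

2.48

Total contribution margin = 62,260 × R$21.76 = R$1,354,777.60.
Subtracting fixed costs: EBIT = R$1,354,777.60 − R$669,900 = R$684,877.60. Interest = R$138,400.00.
DOL = R$1,354,777.60 ÷ R$684,877.60 = 1.9781; DFL = R$684,877.60 ÷ R$546,477.60 = 1.2533.
DCL = DOL × DFL = 1.9781 × 1.2533 = 2.4792.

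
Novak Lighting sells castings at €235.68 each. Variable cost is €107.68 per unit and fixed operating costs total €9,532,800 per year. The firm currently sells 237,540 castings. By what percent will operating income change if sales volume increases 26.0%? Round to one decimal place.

+37.9%

At 237,540 units, contribution = 237,540 × €128.00 = €30,405,120.00.
EBIT = €30,405,120.00 − €9,532,800 = €20,872,320.00.
DOL = contribution ÷ EBIT = €30,405,120.00 ÷ €20,872,320.00 = 1.4567.
So EBIT moves 1.4567 × (+26.0%) = +37.9%.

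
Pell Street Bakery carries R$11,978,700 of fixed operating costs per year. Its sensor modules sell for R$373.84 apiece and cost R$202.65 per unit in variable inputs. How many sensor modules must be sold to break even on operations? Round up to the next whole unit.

69,974 sensor modules

Contribution margin per unit = R$373.84 − R$202.65 = R$171.19.
Units to break even: R$11,978,700 ÷ R$171.19 = 69,973.13, rounded up to 69,974.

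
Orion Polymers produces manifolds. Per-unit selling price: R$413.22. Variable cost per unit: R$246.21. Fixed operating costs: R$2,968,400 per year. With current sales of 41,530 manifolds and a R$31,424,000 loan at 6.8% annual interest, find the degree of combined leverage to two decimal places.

3.79

Contribution at this volume is 41,530 × R$167.01 = R$6,935,925.30.
Operating income = contribution − fixed costs = R$6,935,925.30 − R$2,968,400 = R$3,967,525.30. Interest = R$2,136,832.00.
DOL = R$6,935,925.30 ÷ R$3,967,525.30 = 1.7482; DFL = R$3,967,525.30 ÷ R$1,830,693.30 = 2.1672.
DCL = DOL × DFL = 1.7482 × 2.1672 = 3.7887.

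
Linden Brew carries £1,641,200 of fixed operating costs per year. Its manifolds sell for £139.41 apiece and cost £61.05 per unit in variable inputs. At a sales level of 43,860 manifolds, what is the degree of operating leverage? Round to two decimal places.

Contribution at this volume is 43,860 × £78.36 = £3,436,869.60.
Operating income = contribution − fixed costs = £3,436,869.60 − £1,641,200 = £1,795,669.60.
So DOL = total CM / EBIT = £3,436,869.60 / £1,795,669.60 = 1.9140.

1.91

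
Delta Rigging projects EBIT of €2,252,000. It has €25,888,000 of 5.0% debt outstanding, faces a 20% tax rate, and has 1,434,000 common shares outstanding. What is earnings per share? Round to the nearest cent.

€0.53

Pre-tax income = €2,252,000 − €1,294,400.00 = €957,600.00.
After tax at 20%: net income = €957,600.00 × 0.80 = €766,080.00.
Per share: €766,080.00 / 1,434,000 shares = €0.53.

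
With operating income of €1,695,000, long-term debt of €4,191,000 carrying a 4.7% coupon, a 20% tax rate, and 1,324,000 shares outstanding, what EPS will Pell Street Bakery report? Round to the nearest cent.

Pre-tax income = €1,695,000 − €196,977.00 = €1,498,023.00.
Net income = €1,498,023.00 × (1 − 0.20) = €1,198,418.40.
Per share: €1,198,418.40 / 1,324,000 shares = €0.91.

€0.91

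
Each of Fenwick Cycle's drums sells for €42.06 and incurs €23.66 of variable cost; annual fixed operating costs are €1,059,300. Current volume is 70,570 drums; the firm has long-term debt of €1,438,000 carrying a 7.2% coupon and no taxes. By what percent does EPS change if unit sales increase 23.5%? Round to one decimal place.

+224.9%

At 70,570 units, contribution = 70,570 × €18.40 = €1,298,488.00.
EBIT = €1,298,488.00 − €1,059,300 = €239,188.00.
Interest = €103,536.00, so EBIT − I = €135,652.00.
DCL = total CM / (EBIT − I) = €1,298,488.00 / €135,652.00 = 9.5722.
%ΔEPS = DCL × %ΔSales = 9.5722 × +23.5% = +224.9%.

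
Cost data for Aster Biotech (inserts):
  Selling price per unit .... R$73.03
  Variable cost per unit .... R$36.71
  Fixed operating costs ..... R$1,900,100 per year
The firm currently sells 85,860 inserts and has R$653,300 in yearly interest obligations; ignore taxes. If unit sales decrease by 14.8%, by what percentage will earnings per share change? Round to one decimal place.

At 85,860 units, contribution = 85,860 × R$36.32 = R$3,118,435.20.
Operating income = contribution − fixed costs = R$3,118,435.20 − R$1,900,100 = R$1,218,335.20.
Interest = R$653,300.00, so EBIT − I = R$565,035.20.
Degree of combined leverage = contribution ÷ (EBIT − I) = R$3,118,435.20 ÷ R$565,035.20 = 5.5190.
%ΔEPS = DCL × %ΔSales = 5.5190 × -14.8% = -81.7%.

-81.7%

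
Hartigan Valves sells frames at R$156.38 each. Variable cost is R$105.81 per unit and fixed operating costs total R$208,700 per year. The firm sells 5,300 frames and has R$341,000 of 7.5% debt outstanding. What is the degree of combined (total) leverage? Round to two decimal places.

7.94

At 5,300 units, contribution = 5,300 × R$50.57 = R$268,021.00.
Operating income = contribution − fixed costs = R$268,021.00 − R$208,700 = R$59,321.00. Interest = R$25,575.00, so EBIT − I = R$33,746.00.
DCL = contribution ÷ (EBIT − I) = R$268,021.00 ÷ R$33,746.00 = 7.9423.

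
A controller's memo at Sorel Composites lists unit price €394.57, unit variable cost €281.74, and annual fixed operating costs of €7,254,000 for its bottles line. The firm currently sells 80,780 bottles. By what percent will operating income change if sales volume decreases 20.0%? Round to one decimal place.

-98.0%

At 80,780 units, contribution = 80,780 × €112.83 = €9,114,407.40.
Subtracting fixed costs: EBIT = €9,114,407.40 − €7,254,000 = €1,860,407.40.
Degree of operating leverage = €9,114,407.40 / €1,860,407.40 = 4.8991.
%ΔEBIT = DOL × %ΔSales = 4.8991 × -20.0% = -98.0%.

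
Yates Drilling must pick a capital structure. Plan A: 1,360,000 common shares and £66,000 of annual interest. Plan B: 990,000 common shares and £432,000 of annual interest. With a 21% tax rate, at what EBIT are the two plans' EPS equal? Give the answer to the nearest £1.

At indifference, (EBIT − 66,000)(1 − t)/1,360,000 = (EBIT − 432,000)(1 − t)/990,000.
The (1 − t) factor cancels: (EBIT − 66,000) × 990,000 = (EBIT − 432,000) × 1,360,000.
Solving, EBIT = (432,000·1,360,000 − 66,000·990,000) / (1,360,000 − 990,000) = 522,180,000,000 / 370,000 = 1,411,297.30.

£1,411,297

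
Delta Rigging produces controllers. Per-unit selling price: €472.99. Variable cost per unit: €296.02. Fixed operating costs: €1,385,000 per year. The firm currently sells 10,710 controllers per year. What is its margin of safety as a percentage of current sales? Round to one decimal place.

Contribution margin per unit = €472.99 − €296.02 = €176.97. Break-even units = €1,385,000 ÷ €176.97 = 7,826.19; break-even revenue = 7,826.19 × €472.99 = €3,701,707.35.
Current sales = 10,710 × €472.99 = €5,065,722.90.
Margin of safety = (€5,065,722.90 − €3,701,707.35) ÷ €5,065,722.90 = 26.9%.

26.9%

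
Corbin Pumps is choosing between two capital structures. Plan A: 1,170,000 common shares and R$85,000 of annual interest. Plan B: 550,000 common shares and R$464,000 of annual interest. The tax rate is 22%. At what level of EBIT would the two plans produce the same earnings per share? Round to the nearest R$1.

At indifference, (EBIT − 85,000)(1 − t)/1,170,000 = (EBIT − 464,000)(1 − t)/550,000.
Cancelling (1 − t) and cross-multiplying: 550,000·(EBIT − 85,000) = 1,170,000·(EBIT − 464,000).
Solving, EBIT = (464,000·1,170,000 − 85,000·550,000) / (1,170,000 − 550,000) = 496,130,000,000 / 620,000 = 800,209.68.

R$800,210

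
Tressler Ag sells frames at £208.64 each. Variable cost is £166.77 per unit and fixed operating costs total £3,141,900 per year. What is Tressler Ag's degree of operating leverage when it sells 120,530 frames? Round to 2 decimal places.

At 120,530 units, contribution = 120,530 × £41.87 = £5,046,591.10.
Subtracting fixed costs: EBIT = £5,046,591.10 − £3,141,900 = £1,904,691.10.
So DOL = total CM / EBIT = £5,046,591.10 / £1,904,691.10 = 2.6496.

2.65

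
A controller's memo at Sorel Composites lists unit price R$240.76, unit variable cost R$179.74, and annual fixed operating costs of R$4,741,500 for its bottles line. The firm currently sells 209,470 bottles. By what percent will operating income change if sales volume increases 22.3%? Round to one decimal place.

Total contribution margin = 209,470 × R$61.02 = R$12,781,859.40.
Subtracting fixed costs: EBIT = R$12,781,859.40 − R$4,741,500 = R$8,040,359.40.
DOL = contribution ÷ EBIT = R$12,781,859.40 ÷ R$8,040,359.40 = 1.5897.
%ΔEBIT = DOL × %ΔSales = 1.5897 × +22.3% = +35.5%.

+35.5%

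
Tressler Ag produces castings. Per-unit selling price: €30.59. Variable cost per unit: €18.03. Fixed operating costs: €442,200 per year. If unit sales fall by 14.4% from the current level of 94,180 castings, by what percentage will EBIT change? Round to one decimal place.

-23.0%

Contribution at this volume is 94,180 × €12.56 = €1,182,900.80.
EBIT = €1,182,900.80 − €442,200 = €740,700.80.
So DOL = total CM / EBIT = €1,182,900.80 / €740,700.80 = 1.5970.
Operating income changes by 1.5970 × -14.4% = -23.0%.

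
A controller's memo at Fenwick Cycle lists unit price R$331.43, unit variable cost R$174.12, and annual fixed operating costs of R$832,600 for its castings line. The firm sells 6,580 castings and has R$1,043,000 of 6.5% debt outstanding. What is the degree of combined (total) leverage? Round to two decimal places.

7.68

Contribution at this volume is 6,580 × R$157.31 = R$1,035,099.80.
Subtracting fixed costs: EBIT = R$1,035,099.80 − R$832,600 = R$202,499.80. Interest = R$67,795.00, so EBIT − I = R$134,704.80.
DCL = contribution ÷ (EBIT − I) = R$1,035,099.80 ÷ R$134,704.80 = 7.6842.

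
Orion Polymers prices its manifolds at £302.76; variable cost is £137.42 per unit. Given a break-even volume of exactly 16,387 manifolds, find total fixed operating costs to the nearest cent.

£2,709,426.58

Contribution margin per unit = £302.76 − £137.42 = £165.34.
Since BE = FC / CM, FC = 16,387 × £165.34 = £2,709,426.58.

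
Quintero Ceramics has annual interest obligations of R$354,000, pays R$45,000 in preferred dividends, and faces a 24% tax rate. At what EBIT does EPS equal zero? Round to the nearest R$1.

R$413,211

Grossing the preferred dividend up to pre-tax terms: R$45,000 / (1 − 0.24) = R$59,210.53.
EPS = 0 when EBIT covers interest plus the pre-tax preferred burden: R$354,000 + R$59,210.53 = R$413,210.53.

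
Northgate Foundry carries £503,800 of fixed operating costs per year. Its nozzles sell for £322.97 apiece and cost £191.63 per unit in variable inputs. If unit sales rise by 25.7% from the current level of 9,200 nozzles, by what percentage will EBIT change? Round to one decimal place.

+44.1%

At 9,200 units, contribution = 9,200 × £131.34 = £1,208,328.00.
Subtracting fixed costs: EBIT = £1,208,328.00 − £503,800 = £704,528.00.
DOL = contribution ÷ EBIT = £1,208,328.00 ÷ £704,528.00 = 1.7151.
Operating income changes by 1.7151 × +25.7% = +44.1%.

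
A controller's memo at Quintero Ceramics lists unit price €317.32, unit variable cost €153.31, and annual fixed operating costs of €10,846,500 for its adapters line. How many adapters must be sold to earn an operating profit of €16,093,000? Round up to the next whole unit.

Unit CM = price − variable cost = €317.32 − €153.31 = €164.01.
Need Q such that Q × €164.01 − €10,846,500 = €16,093,000, i.e. Q = €26,939,500 / €164.01 = 164,255.23 → 164,256.

164,256 adapters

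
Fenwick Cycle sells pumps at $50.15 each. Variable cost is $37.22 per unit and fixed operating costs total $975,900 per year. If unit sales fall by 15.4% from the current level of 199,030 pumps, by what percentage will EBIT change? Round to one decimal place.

At 199,030 units, contribution = 199,030 × $12.93 = $2,573,457.90.
Subtracting fixed costs: EBIT = $2,573,457.90 − $975,900 = $1,597,557.90.
Degree of operating leverage = $2,573,457.90 / $1,597,557.90 = 1.6109.
So EBIT moves 1.6109 × (-15.4%) = -24.8%.

-24.8%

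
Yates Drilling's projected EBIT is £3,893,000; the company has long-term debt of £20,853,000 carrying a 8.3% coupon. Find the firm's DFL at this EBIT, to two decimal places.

1.80

Annual interest charges come to £1,730,799.00.
DFL = EBIT ÷ (EBIT − I) = £3,893,000 ÷ (£3,893,000 − £1,730,799.00) = £3,893,000 ÷ £2,162,201.00 = 1.8005.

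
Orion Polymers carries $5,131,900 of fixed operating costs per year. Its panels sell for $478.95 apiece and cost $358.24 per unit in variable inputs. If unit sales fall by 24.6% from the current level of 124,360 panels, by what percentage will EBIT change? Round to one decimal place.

-37.4%

Total contribution margin = 124,360 × $120.71 = $15,011,495.60.
EBIT = $15,011,495.60 − $5,131,900 = $9,879,595.60.
So DOL = total CM / EBIT = $15,011,495.60 / $9,879,595.60 = 1.5194.
So EBIT moves 1.5194 × (-24.6%) = -37.4%.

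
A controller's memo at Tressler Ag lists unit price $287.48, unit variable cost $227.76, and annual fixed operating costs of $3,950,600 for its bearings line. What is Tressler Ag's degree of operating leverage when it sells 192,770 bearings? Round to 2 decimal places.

Total contribution margin = 192,770 × $59.72 = $11,512,224.40.
EBIT = $11,512,224.40 − $3,950,600 = $7,561,624.40.
DOL = contribution ÷ EBIT = $11,512,224.40 ÷ $7,561,624.40 = 1.5225.

1.52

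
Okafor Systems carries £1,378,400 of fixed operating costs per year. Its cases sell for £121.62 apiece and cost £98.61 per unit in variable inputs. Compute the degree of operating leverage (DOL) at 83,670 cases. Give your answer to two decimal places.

3.52

At 83,670 units, contribution = 83,670 × £23.01 = £1,925,246.70.
Subtracting fixed costs: EBIT = £1,925,246.70 − £1,378,400 = £546,846.70.
Degree of operating leverage = £1,925,246.70 / £546,846.70 = 3.5206.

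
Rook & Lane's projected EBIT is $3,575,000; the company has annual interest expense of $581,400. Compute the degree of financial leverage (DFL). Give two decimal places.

Interest = $581,400.00.
Degree of financial leverage = EBIT / (EBIT − interest) = $3,575,000 / $2,993,600.00 = 1.1942.

1.19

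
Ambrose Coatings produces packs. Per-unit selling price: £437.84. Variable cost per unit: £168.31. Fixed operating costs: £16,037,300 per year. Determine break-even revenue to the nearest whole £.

£26,051,910

Contribution margin per unit = £437.84 − £168.31 = £269.53, a CM ratio of £269.53 ÷ £437.84 = 0.6156.
Break-even sales = FC ÷ CM ratio = £16,037,300 × £437.84 / £269.53 = £26,051,910.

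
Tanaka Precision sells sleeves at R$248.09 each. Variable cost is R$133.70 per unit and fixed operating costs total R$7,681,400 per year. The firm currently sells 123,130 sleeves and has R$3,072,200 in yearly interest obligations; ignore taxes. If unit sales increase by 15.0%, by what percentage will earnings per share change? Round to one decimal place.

Total contribution margin = 123,130 × R$114.39 = R$14,084,840.70.
Operating income = contribution − fixed costs = R$14,084,840.70 − R$7,681,400 = R$6,403,440.70.
After interest of R$3,072,200.00, pre-tax earnings = R$3,331,240.70.
DCL = total CM / (EBIT − I) = R$14,084,840.70 / R$3,331,240.70 = 4.2281.
EPS therefore changes by 4.2281 × (+15.0%) = +63.4%.

+63.4%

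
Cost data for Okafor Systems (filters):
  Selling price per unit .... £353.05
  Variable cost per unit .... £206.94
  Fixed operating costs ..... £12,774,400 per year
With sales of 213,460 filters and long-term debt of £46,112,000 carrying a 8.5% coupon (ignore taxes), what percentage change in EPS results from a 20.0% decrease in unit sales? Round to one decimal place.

-43.0%

Total contribution margin = 213,460 × £146.11 = £31,188,640.60.
Operating income = contribution − fixed costs = £31,188,640.60 − £12,774,400 = £18,414,240.60.
After interest of £3,919,520.00, pre-tax earnings = £14,494,720.60.
Degree of combined leverage = contribution ÷ (EBIT − I) = £31,188,640.60 ÷ £14,494,720.60 = 2.1517.
%ΔEPS = DCL × %ΔSales = 2.1517 × -20.0% = -43.0%.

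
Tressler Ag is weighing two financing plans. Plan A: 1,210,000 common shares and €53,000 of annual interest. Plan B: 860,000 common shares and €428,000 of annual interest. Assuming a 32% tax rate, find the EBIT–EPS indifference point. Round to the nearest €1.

Set EPS_A = EPS_B: (EBIT − €53,000)(1 − 0.32) ÷ 1,210,000 = (EBIT − €428,000)(1 − 0.32) ÷ 860,000.
Cancelling (1 − t) and cross-multiplying: 860,000·(EBIT − 53,000) = 1,210,000·(EBIT − 428,000).
EBIT × (1,210,000 − 860,000) = 428,000 × 1,210,000 − 53,000 × 860,000 = 472,300,000,000, so EBIT = 472,300,000,000 ÷ 350,000 = 1,349,428.57.

€1,349,429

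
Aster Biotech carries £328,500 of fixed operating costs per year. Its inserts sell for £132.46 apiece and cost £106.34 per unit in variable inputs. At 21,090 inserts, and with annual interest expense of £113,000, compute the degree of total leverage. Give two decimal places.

At 21,090 units, contribution = 21,090 × £26.12 = £550,870.80.
Operating income = contribution − fixed costs = £550,870.80 − £328,500 = £222,370.80. Interest = £113,000.00, so EBIT − I = £109,370.80.
DCL = contribution ÷ (EBIT − I) = £550,870.80 ÷ £109,370.80 = 5.0367.

5.04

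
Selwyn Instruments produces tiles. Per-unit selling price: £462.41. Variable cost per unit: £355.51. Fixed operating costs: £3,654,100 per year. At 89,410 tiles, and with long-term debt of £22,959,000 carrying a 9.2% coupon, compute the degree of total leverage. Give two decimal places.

Contribution at this volume is 89,410 × £106.90 = £9,557,929.00.
EBIT = £9,557,929.00 − £3,654,100 = £5,903,829.00. Interest = £2,112,228.00, so EBIT − I = £3,791,601.00.
Degree of total leverage = total CM / (EBIT − interest) = £9,557,929.00 / £3,791,601.00 = 2.5208.

2.52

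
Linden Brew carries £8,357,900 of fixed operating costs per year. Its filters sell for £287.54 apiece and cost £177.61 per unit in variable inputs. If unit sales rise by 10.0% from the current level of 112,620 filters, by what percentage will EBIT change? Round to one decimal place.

Total contribution margin = 112,620 × £109.93 = £12,380,316.60.
EBIT = £12,380,316.60 − £8,357,900 = £4,022,416.60.
Degree of operating leverage = £12,380,316.60 / £4,022,416.60 = 3.0778.
Operating income changes by 3.0778 × +10.0% = +30.8%.

+30.8%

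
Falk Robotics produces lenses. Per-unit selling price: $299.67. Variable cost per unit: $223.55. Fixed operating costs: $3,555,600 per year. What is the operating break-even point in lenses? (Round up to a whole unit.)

Each unit contributes $299.67 − $223.55 = $76.12.
Break-even volume = fixed costs ÷ CM per unit = $3,555,600 ÷ $76.12 = 46,710.46, so 46,711 lenses.

46,711 lenses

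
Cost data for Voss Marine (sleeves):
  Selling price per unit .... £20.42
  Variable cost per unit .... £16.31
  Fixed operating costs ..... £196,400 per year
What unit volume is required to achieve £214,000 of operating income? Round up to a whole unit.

Each unit contributes £20.42 − £16.31 = £4.11.
Units = (FC + target) / CM = (£196,400 + £214,000) / £4.11 = 99,854.01, so 99,855 sleeves.

99,855 sleeves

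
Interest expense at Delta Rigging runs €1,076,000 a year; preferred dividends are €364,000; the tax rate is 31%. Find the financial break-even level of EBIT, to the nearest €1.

€1,603,536

Preferred dividends are paid after tax, so their pre-tax equivalent is €364,000 ÷ (1 − 0.31) = €527,536.23.
Financial break-even EBIT = interest + D_p ÷ (1 − t) = €1,076,000 + €527,536.23 = €1,603,536.23.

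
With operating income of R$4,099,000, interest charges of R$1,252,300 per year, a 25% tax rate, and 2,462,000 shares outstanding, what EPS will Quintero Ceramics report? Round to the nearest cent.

R$0.87

Pre-tax income = R$4,099,000 − R$1,252,300.00 = R$2,846,700.00.
After tax at 25%: net income = R$2,846,700.00 × 0.75 = R$2,135,025.00.
Per share: R$2,135,025.00 / 2,462,000 shares = R$0.87.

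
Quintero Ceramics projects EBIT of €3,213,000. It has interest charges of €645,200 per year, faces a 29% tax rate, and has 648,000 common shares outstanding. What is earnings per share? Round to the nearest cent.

Pre-tax income = €3,213,000 − €645,200.00 = €2,567,800.00.
After tax at 29%: net income = €2,567,800.00 × 0.71 = €1,823,138.00.
Per share: €1,823,138.00 / 648,000 shares = €2.81.

€2.81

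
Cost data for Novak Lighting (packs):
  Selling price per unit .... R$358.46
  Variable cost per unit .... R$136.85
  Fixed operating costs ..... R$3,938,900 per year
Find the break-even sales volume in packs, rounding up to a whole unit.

Each unit contributes R$358.46 − R$136.85 = R$221.61.
Break-even volume = fixed costs ÷ CM per unit = R$3,938,900 ÷ R$221.61 = 17,774.02, so 17,775 packs.

17,775 packs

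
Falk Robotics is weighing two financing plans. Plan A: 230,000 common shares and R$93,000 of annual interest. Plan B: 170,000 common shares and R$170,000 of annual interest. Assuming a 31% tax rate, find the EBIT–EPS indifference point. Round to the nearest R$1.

Set EPS_A = EPS_B: (EBIT − R$93,000)(1 − 0.31) ÷ 230,000 = (EBIT − R$170,000)(1 − 0.31) ÷ 170,000.
Cancelling (1 − t) and cross-multiplying: 170,000·(EBIT − 93,000) = 230,000·(EBIT − 170,000).
EBIT × (230,000 − 170,000) = 170,000 × 230,000 − 93,000 × 170,000 = 23,290,000,000, so EBIT = 23,290,000,000 ÷ 60,000 = 388,166.67.

R$388,167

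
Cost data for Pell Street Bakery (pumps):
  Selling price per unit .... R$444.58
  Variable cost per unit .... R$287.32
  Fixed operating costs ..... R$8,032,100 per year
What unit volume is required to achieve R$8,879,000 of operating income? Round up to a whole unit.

107,536 pumps

Each unit contributes R$444.58 − R$287.32 = R$157.26.
Required volume = (fixed costs + target profit) ÷ CM = (R$8,032,100 + R$8,879,000) ÷ R$157.26 = 107,535.93, so 107,536 pumps.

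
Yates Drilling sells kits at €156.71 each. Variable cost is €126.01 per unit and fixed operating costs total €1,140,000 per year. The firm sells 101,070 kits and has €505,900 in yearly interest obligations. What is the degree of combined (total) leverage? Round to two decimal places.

2.13

Total contribution margin = 101,070 × €30.70 = €3,102,849.00.
Operating income = contribution − fixed costs = €3,102,849.00 − €1,140,000 = €1,962,849.00. Interest = €505,900.00, so EBIT − I = €1,456,949.00.
DCL = contribution ÷ (EBIT − I) = €3,102,849.00 ÷ €1,456,949.00 = 2.1297.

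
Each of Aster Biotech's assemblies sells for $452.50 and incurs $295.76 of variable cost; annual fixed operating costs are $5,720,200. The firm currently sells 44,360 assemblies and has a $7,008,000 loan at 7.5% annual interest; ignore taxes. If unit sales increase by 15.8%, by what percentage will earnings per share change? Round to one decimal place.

Contribution at this volume is 44,360 × $156.74 = $6,952,986.40.
Operating income = contribution − fixed costs = $6,952,986.40 − $5,720,200 = $1,232,786.40.
Interest = $525,600.00, so EBIT − I = $707,186.40.
DCL = total CM / (EBIT − I) = $6,952,986.40 / $707,186.40 = 9.8319.
EPS therefore changes by 9.8319 × (+15.8%) = +155.3%.

+155.3%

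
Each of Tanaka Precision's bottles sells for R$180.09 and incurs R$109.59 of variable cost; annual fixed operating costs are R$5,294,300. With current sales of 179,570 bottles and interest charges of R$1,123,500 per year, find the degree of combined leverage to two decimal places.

2.03

Total contribution margin = 179,570 × R$70.50 = R$12,659,685.00.
Operating income = contribution − fixed costs = R$12,659,685.00 − R$5,294,300 = R$7,365,385.00. Interest = R$1,123,500.00, so EBIT − I = R$6,241,885.00.
DCL = contribution ÷ (EBIT − I) = R$12,659,685.00 ÷ R$6,241,885.00 = 2.0282.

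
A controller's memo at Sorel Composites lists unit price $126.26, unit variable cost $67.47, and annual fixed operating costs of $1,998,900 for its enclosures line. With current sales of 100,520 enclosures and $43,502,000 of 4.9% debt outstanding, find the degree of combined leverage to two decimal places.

Total contribution margin = 100,520 × $58.79 = $5,909,570.80.
Subtracting fixed costs: EBIT = $5,909,570.80 − $1,998,900 = $3,910,670.80. Interest = $2,131,598.00.
DOL = $5,909,570.80 ÷ $3,910,670.80 = 1.5111; DFL = $3,910,670.80 ÷ $1,779,072.80 = 2.1982.
Combined leverage = 1.5111 × 2.1982 = 3.3217.

3.32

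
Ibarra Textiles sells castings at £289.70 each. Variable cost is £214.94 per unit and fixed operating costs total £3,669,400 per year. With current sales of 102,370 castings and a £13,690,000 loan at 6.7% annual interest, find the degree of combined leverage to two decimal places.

2.50

Contribution at this volume is 102,370 × £74.76 = £7,653,181.20.
EBIT = £7,653,181.20 − £3,669,400 = £3,983,781.20. Interest = £917,230.00, so EBIT − I = £3,066,551.20.
DCL = contribution ÷ (EBIT − I) = £7,653,181.20 ÷ £3,066,551.20 = 2.4957.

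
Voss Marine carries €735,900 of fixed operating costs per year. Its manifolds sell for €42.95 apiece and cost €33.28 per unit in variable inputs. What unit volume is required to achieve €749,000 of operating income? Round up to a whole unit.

153,558 manifolds

Each unit contributes €42.95 − €33.28 = €9.67.
Units = (FC + target) / CM = (€735,900 + €749,000) / €9.67 = 153,557.39, so 153,558 manifolds.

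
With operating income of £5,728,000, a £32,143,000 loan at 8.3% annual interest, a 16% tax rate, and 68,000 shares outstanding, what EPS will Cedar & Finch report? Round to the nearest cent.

£37.80

Interest = £2,667,869.00, so EBT = £5,728,000 − £2,667,869.00 = £3,060,131.00.
After tax at 16%: net income = £3,060,131.00 × 0.84 = £2,570,510.04.
Per share: £2,570,510.04 / 68,000 shares = £37.80.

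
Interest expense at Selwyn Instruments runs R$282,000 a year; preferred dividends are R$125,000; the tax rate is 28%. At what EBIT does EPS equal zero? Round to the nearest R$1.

R$455,611

Preferred dividends are paid after tax, so their pre-tax equivalent is R$125,000 ÷ (1 − 0.28) = R$173,611.11.
EPS = 0 when EBIT covers interest plus the pre-tax preferred burden: R$282,000 + R$173,611.11 = R$455,611.11.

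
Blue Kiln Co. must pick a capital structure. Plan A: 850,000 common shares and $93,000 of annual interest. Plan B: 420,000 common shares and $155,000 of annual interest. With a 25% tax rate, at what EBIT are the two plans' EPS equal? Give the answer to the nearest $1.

$215,558

Set EPS_A = EPS_B: (EBIT − $93,000)(1 − 0.25) ÷ 850,000 = (EBIT − $155,000)(1 − 0.25) ÷ 420,000.
Cancelling (1 − t) and cross-multiplying: 420,000·(EBIT − 93,000) = 850,000·(EBIT − 155,000).
Solving, EBIT = (155,000·850,000 − 93,000·420,000) / (850,000 − 420,000) = 92,690,000,000 / 430,000 = 215,558.14.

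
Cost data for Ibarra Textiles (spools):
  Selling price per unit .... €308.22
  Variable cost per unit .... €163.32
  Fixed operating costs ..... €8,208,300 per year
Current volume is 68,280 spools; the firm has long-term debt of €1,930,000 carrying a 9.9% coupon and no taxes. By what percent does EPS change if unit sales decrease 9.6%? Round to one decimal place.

-63.6%

Contribution at this volume is 68,280 × €144.90 = €9,893,772.00.
Operating income = contribution − fixed costs = €9,893,772.00 − €8,208,300 = €1,685,472.00.
After interest of €191,070.00, pre-tax earnings = €1,494,402.00.
Degree of combined leverage = contribution ÷ (EBIT − I) = €9,893,772.00 ÷ €1,494,402.00 = 6.6206.
%ΔEPS = DCL × %ΔSales = 6.6206 × -9.6% = -63.6%.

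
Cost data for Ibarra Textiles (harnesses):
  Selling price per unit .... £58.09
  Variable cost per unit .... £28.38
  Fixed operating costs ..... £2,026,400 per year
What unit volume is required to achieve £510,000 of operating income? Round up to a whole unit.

Each unit contributes £58.09 − £28.38 = £29.71.
Need Q such that Q × £29.71 − £2,026,400 = £510,000, i.e. Q = £2,536,400 / £29.71 = 85,371.93 → 85,372.

85,372 harnesses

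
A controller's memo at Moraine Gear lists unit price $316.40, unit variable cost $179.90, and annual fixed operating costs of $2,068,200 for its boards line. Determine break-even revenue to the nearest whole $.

$4,793,982

CM per unit = $316.40 − $179.90 = $136.50; CM ratio = $136.50 / $316.40 = 0.4314.
Break-even sales = FC ÷ CM ratio = $2,068,200 × $316.40 / $136.50 = $4,793,982.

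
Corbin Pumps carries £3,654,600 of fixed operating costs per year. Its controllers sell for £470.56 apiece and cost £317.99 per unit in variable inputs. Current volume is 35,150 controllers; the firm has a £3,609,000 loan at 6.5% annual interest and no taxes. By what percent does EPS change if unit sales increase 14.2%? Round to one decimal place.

+51.7%

At 35,150 units, contribution = 35,150 × £152.57 = £5,362,835.50.
Subtracting fixed costs: EBIT = £5,362,835.50 − £3,654,600 = £1,708,235.50.
Interest = £234,585.00, so EBIT − I = £1,473,650.50.
Degree of combined leverage = contribution ÷ (EBIT − I) = £5,362,835.50 ÷ £1,473,650.50 = 3.6392.
EPS therefore changes by 3.6392 × (+14.2%) = +51.7%.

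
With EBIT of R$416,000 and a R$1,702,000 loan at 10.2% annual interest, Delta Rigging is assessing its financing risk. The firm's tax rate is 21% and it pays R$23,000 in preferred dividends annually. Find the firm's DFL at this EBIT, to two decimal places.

1.95

Annual interest charges come to R$173,604.00.
Pre-tax preferred-dividend burden = R$23,000 ÷ (1 − 0.21) = R$29,113.92.
DFL = EBIT ÷ [EBIT − I − D_p/(1−t)] = R$416,000 ÷ [R$416,000 − R$173,604.00 − R$29,113.92] = R$416,000 ÷ R$213,282.08 = 1.9505.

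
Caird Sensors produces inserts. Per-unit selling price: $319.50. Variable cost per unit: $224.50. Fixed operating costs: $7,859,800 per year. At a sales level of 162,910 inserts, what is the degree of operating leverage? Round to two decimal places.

Contribution at this volume is 162,910 × $95.00 = $15,476,450.00.
Subtracting fixed costs: EBIT = $15,476,450.00 − $7,859,800 = $7,616,650.00.
Degree of operating leverage = $15,476,450.00 / $7,616,650.00 = 2.0319.

2.03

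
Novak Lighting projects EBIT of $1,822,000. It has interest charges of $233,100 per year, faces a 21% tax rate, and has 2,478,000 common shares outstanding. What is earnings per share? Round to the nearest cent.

Pre-tax income = $1,822,000 − $233,100.00 = $1,588,900.00.
Net income = $1,588,900.00 × (1 − 0.21) = $1,255,231.00.
Per share: $1,255,231.00 / 2,478,000 shares = $0.51.

$0.51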